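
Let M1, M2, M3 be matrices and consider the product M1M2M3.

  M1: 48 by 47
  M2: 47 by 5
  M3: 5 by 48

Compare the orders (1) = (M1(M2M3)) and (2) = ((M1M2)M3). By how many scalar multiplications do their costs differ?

96768

Order (1) = (M1(M2M3)): (M2M3): 47×5 by 5×48 → 47×48, cost 47·5·48 = 11280; (M1(M2M3)): 48×47 by 47×48 → 48×48, cost 48·47·48 = 108288; cumulative 119568. Total 119568.
Order (2) = ((M1M2)M3): (M1M2): 48×47 by 47×5 → 48×5, cost 48·47·5 = 11280; ((M1M2)M3): 48×5 by 5×48 → 48×48, cost 48·5·48 = 11520; cumulative 22800. Total 22800.
Difference: |119568 − 22800| = 96768.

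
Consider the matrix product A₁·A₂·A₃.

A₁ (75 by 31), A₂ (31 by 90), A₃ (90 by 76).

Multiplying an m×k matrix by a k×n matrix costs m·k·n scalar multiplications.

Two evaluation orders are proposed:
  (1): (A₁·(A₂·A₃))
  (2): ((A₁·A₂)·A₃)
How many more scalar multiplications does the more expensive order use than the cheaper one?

333510

Order (1) = (A₁·(A₂·A₃)): (A₂·A₃): 31×90 by 90×76 → 31×76, cost 31·90·76 = 212040; (A₁·(A₂·A₃)): 75×31 by 31×76 → 75×76, cost 75·31·76 = 176700; cumulative 388740. Total 388740.
Order (2) = ((A₁·A₂)·A₃): (A₁·A₂): 75×31 by 31×90 → 75×90, cost 75·31·90 = 209250; ((A₁·A₂)·A₃): 75×90 by 90×76 → 75×76, cost 75·90·76 = 513000; cumulative 722250. Total 722250.
Difference: |388740 − 722250| = 333510.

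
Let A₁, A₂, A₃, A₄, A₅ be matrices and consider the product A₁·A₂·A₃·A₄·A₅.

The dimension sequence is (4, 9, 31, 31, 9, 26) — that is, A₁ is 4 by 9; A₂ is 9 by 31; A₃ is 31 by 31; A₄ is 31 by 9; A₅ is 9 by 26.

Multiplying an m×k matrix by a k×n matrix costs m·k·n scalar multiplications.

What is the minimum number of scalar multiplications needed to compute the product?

Adjacent pairs: A₁A₂ = 4·9·31 = 1116; A₂A₃ = 9·31·31 = 8649; A₃A₄ = 31·31·9 = 8649; A₄A₅ = 31·9·26 = 7254.
Length 3: A₁..A₃: k=1: 0+8649+4·9·31=9765; k=2: 1116+0+4·31·31=4960 → min 4960 | A₂..A₄: k=2: 0+8649+9·31·9=11160; k=3: 8649+0+9·31·9=11160 → min 11160 | A₃..A₅: k=3: 0+7254+31·31·26=32240; k=4: 8649+0+31·9·26=15903 → min 15903.
Length 4: A₁..A₄: k=1: 0+11160+4·9·9=11484; k=2: 1116+8649+4·31·9=10881; k=3: 4960+0+4·31·9=6076 → min 6076 | A₂..A₅: k=2: 0+15903+9·31·26=23157; k=3: 8649+7254+9·31·26=23157; k=4: 11160+0+9·9·26=13266 → min 13266.
Length 5: A₁..A₅: k=1: 0+13266+4·9·26=14202; k=2: 1116+15903+4·31·26=20243; k=3: 4960+7254+4·31·26=15438; k=4: 6076+0+4·9·26=7012 → min 7012.
Optimal order: ((((A₁·A₂)·A₃)·A₄)·A₅) with cost 7012.

7012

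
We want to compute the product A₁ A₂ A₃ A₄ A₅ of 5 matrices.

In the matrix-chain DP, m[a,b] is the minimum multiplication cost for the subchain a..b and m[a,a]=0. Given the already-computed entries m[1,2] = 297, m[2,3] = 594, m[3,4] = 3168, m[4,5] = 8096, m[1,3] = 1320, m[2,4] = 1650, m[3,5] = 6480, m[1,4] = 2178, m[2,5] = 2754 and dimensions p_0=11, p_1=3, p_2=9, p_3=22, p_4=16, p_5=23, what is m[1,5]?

3513

m[1,5] = min over k∈[1,4] of m[1,k]+m[k+1,5]+p_{0}·p_k·p_{5}.
k=1: 0 + 2754 + 11·3·23 = 3513; k=2: 297 + 6480 + 11·9·23 = 9054; k=3: 1320 + 8096 + 11·22·23 = 14982; k=4: 2178 + 0 + 11·16·23 = 6226.
Minimum: 3513 at k=1.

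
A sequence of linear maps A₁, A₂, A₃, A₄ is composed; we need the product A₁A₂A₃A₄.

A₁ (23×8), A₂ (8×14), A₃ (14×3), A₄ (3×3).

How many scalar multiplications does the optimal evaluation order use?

Adjacent pairs: A₁A₂ = 23·8·14 = 2576; A₂A₃ = 8·14·3 = 336; A₃A₄ = 14·3·3 = 126.
Length 3: A₁..A₃: k=1: 0+336+23·8·3=888; k=2: 2576+0+23·14·3=3542 → min 888 | A₂..A₄: k=2: 0+126+8·14·3=462; k=3: 336+0+8·3·3=408 → min 408.
Length 4: A₁..A₄: k=1: 0+408+23·8·3=960; k=2: 2576+126+23·14·3=3668; k=3: 888+0+23·3·3=1095 → min 960.
Optimal order: (A₁((A₂A₃)A₄)) with cost 960.

960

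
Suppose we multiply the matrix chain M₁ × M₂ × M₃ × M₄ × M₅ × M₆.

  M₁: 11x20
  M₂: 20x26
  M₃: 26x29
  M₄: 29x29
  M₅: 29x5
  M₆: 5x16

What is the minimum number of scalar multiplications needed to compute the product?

Adjacent pairs: M₁M₂ = 11·20·26 = 5720; M₂M₃ = 20·26·29 = 15080; M₃M₄ = 26·29·29 = 21866; M₄M₅ = 29·29·5 = 4205; M₅M₆ = 29·5·16 = 2320.
Length 3: M₁..M₃: k=1: 0+15080+11·20·29=21460; k=2: 5720+0+11·26·29=14014 → min 14014 | M₂..M₄: k=2: 0+21866+20·26·29=36946; k=3: 15080+0+20·29·29=31900 → min 31900 | M₃..M₅: k=3: 0+4205+26·29·5=7975; k=4: 21866+0+26·29·5=25636 → min 7975 | M₄..M₆: k=4: 0+2320+29·29·16=15776; k=5: 4205+0+29·5·16=6525 → min 6525.
Length 4: M₁..M₄: k=1: 0+31900+11·20·29=38280; k=2: 5720+21866+11·26·29=35880; k=3: 14014+0+11·29·29=23265 → min 23265 | M₂..M₅: k=2: 0+7975+20·26·5=10575; k=3: 15080+4205+20·29·5=22185; k=4: 31900+0+20·29·5=34800 → min 10575 | M₃..M₆: k=3: 0+6525+26·29·16=18589; k=4: 21866+2320+26·29·16=36250; k=5: 7975+0+26·5·16=10055 → min 10055.
Length 5: M₁..M₅: k=1: 0+10575+11·20·5=11675; k=2: 5720+7975+11·26·5=15125; k=3: 14014+4205+11·29·5=19814; k=4: 23265+0+11·29·5=24860 → min 11675 | M₂..M₆: k=2: 0+10055+20·26·16=18375; k=3: 15080+6525+20·29·16=30885; k=4: 31900+2320+20·29·16=43500; k=5: 10575+0+20·5·16=12175 → min 12175.
Length 6: M₁..M₆: k=1: 0+12175+11·20·16=15695; k=2: 5720+10055+11·26·16=20351; k=3: 14014+6525+11·29·16=25643; k=4: 23265+2320+11·29·16=30689; k=5: 11675+0+11·5·16=12555 → min 12555.
Optimal order: ((M₁ × (M₂ × (M₃ × (M₄ × M₅)))) × M₆) with cost 12555.

12555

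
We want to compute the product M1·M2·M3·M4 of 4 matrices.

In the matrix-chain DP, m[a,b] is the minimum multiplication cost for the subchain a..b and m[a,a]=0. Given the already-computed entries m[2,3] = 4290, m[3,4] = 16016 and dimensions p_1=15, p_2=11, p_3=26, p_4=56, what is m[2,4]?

m[2,4] = min over k∈[2,3] of m[2,k]+m[k+1,4]+p_{1}·p_k·p_{4}.
k=2: 0 + 16016 + 15·11·56 = 25256; k=3: 4290 + 0 + 15·26·56 = 26130.
Minimum: 25256 at k=2.

25256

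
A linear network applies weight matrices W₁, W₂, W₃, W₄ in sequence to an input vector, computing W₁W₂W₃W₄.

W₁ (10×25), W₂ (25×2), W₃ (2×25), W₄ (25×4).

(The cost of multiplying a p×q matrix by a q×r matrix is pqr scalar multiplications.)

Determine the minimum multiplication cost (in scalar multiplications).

Adjacent pairs: W₁W₂ = 10·25·2 = 500; W₂W₃ = 25·2·25 = 1250; W₃W₄ = 2·25·4 = 200.
Length 3: W₁..W₃: k=1: 0+1250+10·25·25=7500; k=2: 500+0+10·2·25=1000 → min 1000 | W₂..W₄: k=2: 0+200+25·2·4=400; k=3: 1250+0+25·25·4=3750 → min 400.
Length 4: W₁..W₄: k=1: 0+400+10·25·4=1400; k=2: 500+200+10·2·4=780; k=3: 1000+0+10·25·4=2000 → min 780.
Optimal order: ((W₁W₂)(W₃W₄)) with cost 780.

780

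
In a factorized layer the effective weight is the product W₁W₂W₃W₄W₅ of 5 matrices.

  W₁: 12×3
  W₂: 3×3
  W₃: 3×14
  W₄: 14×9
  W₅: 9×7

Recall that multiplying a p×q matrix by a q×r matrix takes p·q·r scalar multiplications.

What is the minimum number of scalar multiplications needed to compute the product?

Adjacent pairs: W₁W₂ = 12·3·3 = 108; W₂W₃ = 3·3·14 = 126; W₃W₄ = 3·14·9 = 378; W₄W₅ = 14·9·7 = 882.
Length 3: W₁..W₃: k=1: 0+126+12·3·14=630; k=2: 108+0+12·3·14=612 → min 612 | W₂..W₄: k=2: 0+378+3·3·9=459; k=3: 126+0+3·14·9=504 → min 459 | W₃..W₅: k=3: 0+882+3·14·7=1176; k=4: 378+0+3·9·7=567 → min 567.
Length 4: W₁..W₄: k=1: 0+459+12·3·9=783; k=2: 108+378+12·3·9=810; k=3: 612+0+12·14·9=2124 → min 783 | W₂..W₅: k=2: 0+567+3·3·7=630; k=3: 126+882+3·14·7=1302; k=4: 459+0+3·9·7=648 → min 630.
Length 5: W₁..W₅: k=1: 0+630+12·3·7=882; k=2: 108+567+12·3·7=927; k=3: 612+882+12·14·7=2670; k=4: 783+0+12·9·7=1539 → min 882.
Optimal order: (W₁(W₂((W₃W₄)W₅))) with cost 882.

882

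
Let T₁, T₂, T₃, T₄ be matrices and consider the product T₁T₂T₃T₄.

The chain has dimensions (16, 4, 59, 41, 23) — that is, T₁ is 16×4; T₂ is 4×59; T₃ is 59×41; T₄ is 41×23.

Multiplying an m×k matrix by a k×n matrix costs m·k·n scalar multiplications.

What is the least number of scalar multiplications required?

Adjacent pairs: T₁T₂ = 16·4·59 = 3776; T₂T₃ = 4·59·41 = 9676; T₃T₄ = 59·41·23 = 55637.
Length 3: T₁..T₃: k=1: 0+9676+16·4·41=12300; k=2: 3776+0+16·59·41=42480 → min 12300 | T₂..T₄: k=2: 0+55637+4·59·23=61065; k=3: 9676+0+4·41·23=13448 → min 13448.
Length 4: T₁..T₄: k=1: 0+13448+16·4·23=14920; k=2: 3776+55637+16·59·23=81125; k=3: 12300+0+16·41·23=27388 → min 14920.
Optimal order: (T₁((T₂T₃)T₄)) with cost 14920.

14920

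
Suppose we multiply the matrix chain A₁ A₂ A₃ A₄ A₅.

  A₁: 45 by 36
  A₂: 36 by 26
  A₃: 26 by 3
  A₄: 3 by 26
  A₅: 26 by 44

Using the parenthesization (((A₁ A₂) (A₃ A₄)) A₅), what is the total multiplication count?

126048

(A₁ A₂): 45×36 by 36×26 → 45×26, cost 45·36·26 = 42120
(A₃ A₄): 26×3 by 3×26 → 26×26, cost 26·3·26 = 2028
((A₁ A₂) (A₃ A₄)): 45×26 by 26×26 → 45×26, cost 45·26·26 = 30420; cumulative 74568
(((A₁ A₂) (A₃ A₄)) A₅): 45×26 by 26×44 → 45×44, cost 45·26·44 = 51480; cumulative 126048
Total: 126048 scalar multiplications.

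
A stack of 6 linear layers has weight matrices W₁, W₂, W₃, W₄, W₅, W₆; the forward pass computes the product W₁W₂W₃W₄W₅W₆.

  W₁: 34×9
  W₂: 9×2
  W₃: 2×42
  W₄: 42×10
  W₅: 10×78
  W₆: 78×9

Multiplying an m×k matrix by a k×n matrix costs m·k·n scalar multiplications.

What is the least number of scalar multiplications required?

Adjacent pairs: W₁W₂ = 34·9·2 = 612; W₂W₃ = 9·2·42 = 756; W₃W₄ = 2·42·10 = 840; W₄W₅ = 42·10·78 = 32760; W₅W₆ = 10·78·9 = 7020.
Length 3: W₁..W₃: k=1: 0+756+34·9·42=13608; k=2: 612+0+34·2·42=3468 → min 3468 | W₂..W₄: k=2: 0+840+9·2·10=1020; k=3: 756+0+9·42·10=4536 → min 1020 | W₃..W₅: k=3: 0+32760+2·42·78=39312; k=4: 840+0+2·10·78=2400 → min 2400 | W₄..W₆: k=4: 0+7020+42·10·9=10800; k=5: 32760+0+42·78·9=62244 → min 10800.
Length 4: W₁..W₄: k=1: 0+1020+34·9·10=4080; k=2: 612+840+34·2·10=2132; k=3: 3468+0+34·42·10=17748 → min 2132 | W₂..W₅: k=2: 0+2400+9·2·78=3804; k=3: 756+32760+9·42·78=63000; k=4: 1020+0+9·10·78=8040 → min 3804 | W₃..W₆: k=3: 0+10800+2·42·9=11556; k=4: 840+7020+2·10·9=8040; k=5: 2400+0+2·78·9=3804 → min 3804.
Length 5: W₁..W₅: k=1: 0+3804+34·9·78=27672; k=2: 612+2400+34·2·78=8316; k=3: 3468+32760+34·42·78=147612; k=4: 2132+0+34·10·78=28652 → min 8316 | W₂..W₆: k=2: 0+3804+9·2·9=3966; k=3: 756+10800+9·42·9=14958; k=4: 1020+7020+9·10·9=8850; k=5: 3804+0+9·78·9=10122 → min 3966.
Length 6: W₁..W₆: k=1: 0+3966+34·9·9=6720; k=2: 612+3804+34·2·9=5028; k=3: 3468+10800+34·42·9=27120; k=4: 2132+7020+34·10·9=12212; k=5: 8316+0+34·78·9=32184 → min 5028.
Optimal order: ((W₁W₂)(((W₃W₄)W₅)W₆)) with cost 5028.

5028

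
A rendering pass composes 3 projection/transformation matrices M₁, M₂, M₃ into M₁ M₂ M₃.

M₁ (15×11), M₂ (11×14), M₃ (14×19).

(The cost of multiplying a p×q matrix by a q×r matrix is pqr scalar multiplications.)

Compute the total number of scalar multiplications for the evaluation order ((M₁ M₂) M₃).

6300

(M₁ M₂): 15×11 by 11×14 → 15×14, cost 15·11·14 = 2310
((M₁ M₂) M₃): 15×14 by 14×19 → 15×19, cost 15·14·19 = 3990; cumulative 6300
Total: 6300 scalar multiplications.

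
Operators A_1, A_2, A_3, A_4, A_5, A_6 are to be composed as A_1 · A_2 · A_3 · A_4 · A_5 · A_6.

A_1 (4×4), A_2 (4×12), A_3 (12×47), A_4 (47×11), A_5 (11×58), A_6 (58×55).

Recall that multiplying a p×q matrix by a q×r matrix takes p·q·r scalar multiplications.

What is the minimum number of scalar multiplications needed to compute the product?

Adjacent pairs: A_1A_2 = 4·4·12 = 192; A_2A_3 = 4·12·47 = 2256; A_3A_4 = 12·47·11 = 6204; A_4A_5 = 47·11·58 = 29986; A_5A_6 = 11·58·55 = 35090.
Length 3: A_1..A_3: k=1: 0+2256+4·4·47=3008; k=2: 192+0+4·12·47=2448 → min 2448 | A_2..A_4: k=2: 0+6204+4·12·11=6732; k=3: 2256+0+4·47·11=4324 → min 4324 | A_3..A_5: k=3: 0+29986+12·47·58=62698; k=4: 6204+0+12·11·58=13860 → min 13860 | A_4..A_6: k=4: 0+35090+47·11·55=63525; k=5: 29986+0+47·58·55=179916 → min 63525.
Length 4: A_1..A_4: k=1: 0+4324+4·4·11=4500; k=2: 192+6204+4·12·11=6924; k=3: 2448+0+4·47·11=4516 → min 4500 | A_2..A_5: k=2: 0+13860+4·12·58=16644; k=3: 2256+29986+4·47·58=43146; k=4: 4324+0+4·11·58=6876 → min 6876 | A_3..A_6: k=3: 0+63525+12·47·55=94545; k=4: 6204+35090+12·11·55=48554; k=5: 13860+0+12·58·55=52140 → min 48554.
Length 5: A_1..A_5: k=1: 0+6876+4·4·58=7804; k=2: 192+13860+4·12·58=16836; k=3: 2448+29986+4·47·58=43338; k=4: 4500+0+4·11·58=7052 → min 7052 | A_2..A_6: k=2: 0+48554+4·12·55=51194; k=3: 2256+63525+4·47·55=76121; k=4: 4324+35090+4·11·55=41834; k=5: 6876+0+4·58·55=19636 → min 19636.
Length 6: A_1..A_6: k=1: 0+19636+4·4·55=20516; k=2: 192+48554+4·12·55=51386; k=3: 2448+63525+4·47·55=76313; k=4: 4500+35090+4·11·55=42010; k=5: 7052+0+4·58·55=19812 → min 19812.
Optimal order: (((A_1 · ((A_2 · A_3) · A_4)) · A_5) · A_6) with cost 19812.

19812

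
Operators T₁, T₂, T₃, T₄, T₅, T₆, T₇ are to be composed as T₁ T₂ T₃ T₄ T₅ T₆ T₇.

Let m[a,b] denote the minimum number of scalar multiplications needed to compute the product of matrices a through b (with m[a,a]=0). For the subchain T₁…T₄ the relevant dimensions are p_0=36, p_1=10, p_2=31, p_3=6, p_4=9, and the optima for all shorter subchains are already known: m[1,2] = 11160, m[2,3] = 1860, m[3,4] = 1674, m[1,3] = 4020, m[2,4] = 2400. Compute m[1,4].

5640

m[1,4] = min over k∈[1,3] of m[1,k]+m[k+1,4]+p_{0}·p_k·p_{4}.
k=1: 0 + 2400 + 36·10·9 = 5640; k=2: 11160 + 1674 + 36·31·9 = 22878; k=3: 4020 + 0 + 36·6·9 = 5964.
Minimum: 5640 at k=1.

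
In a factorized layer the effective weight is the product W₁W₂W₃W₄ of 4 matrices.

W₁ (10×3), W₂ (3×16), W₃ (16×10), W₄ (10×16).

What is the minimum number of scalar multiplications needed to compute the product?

1440

Adjacent pairs: W₁W₂ = 10·3·16 = 480; W₂W₃ = 3·16·10 = 480; W₃W₄ = 16·10·16 = 2560.
Length 3: W₁..W₃: k=1: 0+480+10·3·10=780; k=2: 480+0+10·16·10=2080 → min 780 | W₂..W₄: k=2: 0+2560+3·16·16=3328; k=3: 480+0+3·10·16=960 → min 960.
Length 4: W₁..W₄: k=1: 0+960+10·3·16=1440; k=2: 480+2560+10·16·16=5600; k=3: 780+0+10·10·16=2380 → min 1440.
Optimal order: (W₁((W₂W₃)W₄)) with cost 1440.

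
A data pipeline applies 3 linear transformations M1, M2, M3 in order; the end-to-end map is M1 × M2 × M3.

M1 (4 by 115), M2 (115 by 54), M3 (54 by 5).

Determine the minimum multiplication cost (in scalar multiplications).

Order (M1 × (M2 × M3)): (M2 × M3): 115×54 by 54×5 → 115×5, cost 115·54·5 = 31050; (M1 × (M2 × M3)): 4×115 by 115×5 → 4×5, cost 4·115·5 = 2300; cumulative 33350. Total 33350.
Order ((M1 × M2) × M3): (M1 × M2): 4×115 by 115×54 → 4×54, cost 4·115·54 = 24840; ((M1 × M2) × M3): 4×54 by 54×5 → 4×5, cost 4·54·5 = 1080; cumulative 25920. Total 25920.
Minimum: 25920.

25920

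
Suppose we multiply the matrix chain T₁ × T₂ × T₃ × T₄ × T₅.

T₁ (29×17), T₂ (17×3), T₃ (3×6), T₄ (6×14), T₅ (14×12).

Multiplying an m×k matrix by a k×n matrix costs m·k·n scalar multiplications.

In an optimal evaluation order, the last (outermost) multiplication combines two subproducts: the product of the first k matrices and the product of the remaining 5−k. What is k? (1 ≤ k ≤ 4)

Adjacent pairs: T₁T₂ = 29·17·3 = 1479; T₂T₃ = 17·3·6 = 306; T₃T₄ = 3·6·14 = 252; T₄T₅ = 6·14·12 = 1008.
Length 3: T₁..T₃: k=1: 0+306+29·17·6=3264; k=2: 1479+0+29·3·6=2001 → min 2001 | T₂..T₄: k=2: 0+252+17·3·14=966; k=3: 306+0+17·6·14=1734 → min 966 | T₃..T₅: k=3: 0+1008+3·6·12=1224; k=4: 252+0+3·14·12=756 → min 756.
Length 4: T₁..T₄: k=1: 0+966+29·17·14=7868; k=2: 1479+252+29·3·14=2949; k=3: 2001+0+29·6·14=4437 → min 2949 | T₂..T₅: k=2: 0+756+17·3·12=1368; k=3: 306+1008+17·6·12=2538; k=4: 966+0+17·14·12=3822 → min 1368.
Top-level splits: k=1: (T₁..T₁)·(T₂..T₅) → 0+1368+29·17·12 = 7284; k=2: (T₁..T₂)·(T₃..T₅) → 1479+756+29·3·12 = 3279; k=3: (T₁..T₃)·(T₄..T₅) → 2001+1008+29·6·12 = 5097; k=4: (T₁..T₄)·(T₅..T₅) → 2949+0+29·14·12 = 7821.
Best split is after T₂, i.e. k = 2.

2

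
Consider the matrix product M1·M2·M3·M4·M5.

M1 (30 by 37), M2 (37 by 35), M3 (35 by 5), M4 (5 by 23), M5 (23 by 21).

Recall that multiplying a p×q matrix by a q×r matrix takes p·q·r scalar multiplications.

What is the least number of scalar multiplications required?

17590

Adjacent pairs: M1M2 = 30·37·35 = 38850; M2M3 = 37·35·5 = 6475; M3M4 = 35·5·23 = 4025; M4M5 = 5·23·21 = 2415.
Length 3: M1..M3: k=1: 0+6475+30·37·5=12025; k=2: 38850+0+30·35·5=44100 → min 12025 | M2..M4: k=2: 0+4025+37·35·23=33810; k=3: 6475+0+37·5·23=10730 → min 10730 | M3..M5: k=3: 0+2415+35·5·21=6090; k=4: 4025+0+35·23·21=20930 → min 6090.
Length 4: M1..M4: k=1: 0+10730+30·37·23=36260; k=2: 38850+4025+30·35·23=67025; k=3: 12025+0+30·5·23=15475 → min 15475 | M2..M5: k=2: 0+6090+37·35·21=33285; k=3: 6475+2415+37·5·21=12775; k=4: 10730+0+37·23·21=28601 → min 12775.
Length 5: M1..M5: k=1: 0+12775+30·37·21=36085; k=2: 38850+6090+30·35·21=66990; k=3: 12025+2415+30·5·21=17590; k=4: 15475+0+30·23·21=29965 → min 17590.
Optimal order: ((M1·(M2·M3))·(M4·M5)) with cost 17590.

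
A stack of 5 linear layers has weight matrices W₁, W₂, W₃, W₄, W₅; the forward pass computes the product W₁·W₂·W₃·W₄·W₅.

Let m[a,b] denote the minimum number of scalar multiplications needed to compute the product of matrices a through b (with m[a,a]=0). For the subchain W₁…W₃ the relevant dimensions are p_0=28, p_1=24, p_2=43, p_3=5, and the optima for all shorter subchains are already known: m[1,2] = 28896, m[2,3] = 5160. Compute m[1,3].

8520

m[1,3] = min over k∈[1,2] of m[1,k]+m[k+1,3]+p_{0}·p_k·p_{3}.
k=1: 0 + 5160 + 28·24·5 = 8520; k=2: 28896 + 0 + 28·43·5 = 34916.
Minimum: 8520 at k=1.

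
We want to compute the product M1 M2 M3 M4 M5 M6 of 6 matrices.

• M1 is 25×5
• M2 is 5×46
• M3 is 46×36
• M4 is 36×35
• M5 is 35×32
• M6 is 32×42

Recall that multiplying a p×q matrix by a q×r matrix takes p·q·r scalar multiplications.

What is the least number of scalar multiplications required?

32150

Adjacent pairs: M1M2 = 25·5·46 = 5750; M2M3 = 5·46·36 = 8280; M3M4 = 46·36·35 = 57960; M4M5 = 36·35·32 = 40320; M5M6 = 35·32·42 = 47040.
Length 3: M1..M3: k=1: 0+8280+25·5·36=12780; k=2: 5750+0+25·46·36=47150 → min 12780 | M2..M4: k=2: 0+57960+5·46·35=66010; k=3: 8280+0+5·36·35=14580 → min 14580 | M3..M5: k=3: 0+40320+46·36·32=93312; k=4: 57960+0+46·35·32=109480 → min 93312 | M4..M6: k=4: 0+47040+36·35·42=99960; k=5: 40320+0+36·32·42=88704 → min 88704.
Length 4: M1..M4: k=1: 0+14580+25·5·35=18955; k=2: 5750+57960+25·46·35=103960; k=3: 12780+0+25·36·35=44280 → min 18955 | M2..M5: k=2: 0+93312+5·46·32=100672; k=3: 8280+40320+5·36·32=54360; k=4: 14580+0+5·35·32=20180 → min 20180 | M3..M6: k=3: 0+88704+46·36·42=158256; k=4: 57960+47040+46·35·42=172620; k=5: 93312+0+46·32·42=155136 → min 155136.
Length 5: M1..M5: k=1: 0+20180+25·5·32=24180; k=2: 5750+93312+25·46·32=135862; k=3: 12780+40320+25·36·32=81900; k=4: 18955+0+25·35·32=46955 → min 24180 | M2..M6: k=2: 0+155136+5·46·42=164796; k=3: 8280+88704+5·36·42=104544; k=4: 14580+47040+5·35·42=68970; k=5: 20180+0+5·32·42=26900 → min 26900.
Length 6: M1..M6: k=1: 0+26900+25·5·42=32150; k=2: 5750+155136+25·46·42=209186; k=3: 12780+88704+25·36·42=139284; k=4: 18955+47040+25·35·42=102745; k=5: 24180+0+25·32·42=57780 → min 32150.
Optimal order: (M1 ((((M2 M3) M4) M5) M6)) with cost 32150.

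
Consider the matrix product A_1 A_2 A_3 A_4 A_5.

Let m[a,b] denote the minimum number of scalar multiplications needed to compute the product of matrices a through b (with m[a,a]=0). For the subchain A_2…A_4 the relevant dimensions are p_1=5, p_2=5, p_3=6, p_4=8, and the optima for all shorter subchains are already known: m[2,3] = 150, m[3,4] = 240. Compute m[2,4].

m[2,4] = min over k∈[2,3] of m[2,k]+m[k+1,4]+p_{1}·p_k·p_{4}.
k=2: 0 + 240 + 5·5·8 = 440; k=3: 150 + 0 + 5·6·8 = 390.
Minimum: 390 at k=3.

390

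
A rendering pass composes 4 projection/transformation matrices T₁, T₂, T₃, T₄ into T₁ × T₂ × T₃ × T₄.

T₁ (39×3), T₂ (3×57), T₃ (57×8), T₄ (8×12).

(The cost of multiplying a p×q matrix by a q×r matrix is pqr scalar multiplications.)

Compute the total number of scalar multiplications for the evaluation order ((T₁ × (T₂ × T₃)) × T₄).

6048

(T₂ × T₃): 3×57 by 57×8 → 3×8, cost 3·57·8 = 1368
(T₁ × (T₂ × T₃)): 39×3 by 3×8 → 39×8, cost 39·3·8 = 936; cumulative 2304
((T₁ × (T₂ × T₃)) × T₄): 39×8 by 8×12 → 39×12, cost 39·8·12 = 3744; cumulative 6048
Total: 6048 scalar multiplications.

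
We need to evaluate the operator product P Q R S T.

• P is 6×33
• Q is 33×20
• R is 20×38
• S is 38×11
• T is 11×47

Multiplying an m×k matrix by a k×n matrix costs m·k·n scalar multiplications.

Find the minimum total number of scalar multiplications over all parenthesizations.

14130

Adjacent pairs: PQ = 6·33·20 = 3960; QR = 33·20·38 = 25080; RS = 20·38·11 = 8360; ST = 38·11·47 = 19646.
Length 3: P..R: k=1: 0+25080+6·33·38=32604; k=2: 3960+0+6·20·38=8520 → min 8520 | Q..S: k=2: 0+8360+33·20·11=15620; k=3: 25080+0+33·38·11=38874 → min 15620 | R..T: k=3: 0+19646+20·38·47=55366; k=4: 8360+0+20·11·47=18700 → min 18700.
Length 4: P..S: k=1: 0+15620+6·33·11=17798; k=2: 3960+8360+6·20·11=13640; k=3: 8520+0+6·38·11=11028 → min 11028 | Q..T: k=2: 0+18700+33·20·47=49720; k=3: 25080+19646+33·38·47=103664; k=4: 15620+0+33·11·47=32681 → min 32681.
Length 5: P..T: k=1: 0+32681+6·33·47=41987; k=2: 3960+18700+6·20·47=28300; k=3: 8520+19646+6·38·47=38882; k=4: 11028+0+6·11·47=14130 → min 14130.
Optimal order: ((((P Q) R) S) T) with cost 14130.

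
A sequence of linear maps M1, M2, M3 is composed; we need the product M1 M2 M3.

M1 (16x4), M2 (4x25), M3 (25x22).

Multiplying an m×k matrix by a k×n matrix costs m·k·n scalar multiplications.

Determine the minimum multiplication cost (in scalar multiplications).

3608

Order (M1 (M2 M3)): (M2 M3): 4×25 by 25×22 → 4×22, cost 4·25·22 = 2200; (M1 (M2 M3)): 16×4 by 4×22 → 16×22, cost 16·4·22 = 1408; cumulative 3608. Total 3608.
Order ((M1 M2) M3): (M1 M2): 16×4 by 4×25 → 16×25, cost 16·4·25 = 1600; ((M1 M2) M3): 16×25 by 25×22 → 16×22, cost 16·25·22 = 8800; cumulative 10400. Total 10400.
Minimum: 3608.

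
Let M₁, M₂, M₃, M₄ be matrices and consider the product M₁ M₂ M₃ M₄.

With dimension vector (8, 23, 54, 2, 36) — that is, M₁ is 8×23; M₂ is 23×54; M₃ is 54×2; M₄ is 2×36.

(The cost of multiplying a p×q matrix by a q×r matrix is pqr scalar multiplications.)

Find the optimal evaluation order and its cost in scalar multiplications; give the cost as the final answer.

Adjacent pairs: M₁M₂ = 8·23·54 = 9936; M₂M₃ = 23·54·2 = 2484; M₃M₄ = 54·2·36 = 3888.
Length 3: M₁..M₃: k=1: 0+2484+8·23·2=2852; k=2: 9936+0+8·54·2=10800 → min 2852 | M₂..M₄: k=2: 0+3888+23·54·36=48600; k=3: 2484+0+23·2·36=4140 → min 4140.
Length 4: M₁..M₄: k=1: 0+4140+8·23·36=10764; k=2: 9936+3888+8·54·36=29376; k=3: 2852+0+8·2·36=3428 → min 3428.
Optimal parenthesization: ((M₁ (M₂ M₃)) M₄) with cost 3428.

3428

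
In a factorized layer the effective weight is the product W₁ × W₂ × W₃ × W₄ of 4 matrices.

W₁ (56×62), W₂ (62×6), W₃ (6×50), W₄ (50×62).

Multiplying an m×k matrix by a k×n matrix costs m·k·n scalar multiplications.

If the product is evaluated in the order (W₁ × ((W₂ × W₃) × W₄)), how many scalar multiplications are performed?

426064

(W₂ × W₃): 62×6 by 6×50 → 62×50, cost 62·6·50 = 18600
((W₂ × W₃) × W₄): 62×50 by 50×62 → 62×62, cost 62·50·62 = 192200; cumulative 210800
(W₁ × ((W₂ × W₃) × W₄)): 56×62 by 62×62 → 56×62, cost 56·62·62 = 215264; cumulative 426064
Total: 426064 scalar multiplications.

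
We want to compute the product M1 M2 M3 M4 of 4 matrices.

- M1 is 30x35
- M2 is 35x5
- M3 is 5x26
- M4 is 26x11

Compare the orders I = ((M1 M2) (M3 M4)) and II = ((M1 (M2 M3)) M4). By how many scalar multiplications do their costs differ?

Order I = ((M1 M2) (M3 M4)): (M1 M2): 30×35 by 35×5 → 30×5, cost 30·35·5 = 5250; (M3 M4): 5×26 by 26×11 → 5×11, cost 5·26·11 = 1430; ((M1 M2) (M3 M4)): 30×5 by 5×11 → 30×11, cost 30·5·11 = 1650; cumulative 8330. Total 8330.
Order II = ((M1 (M2 M3)) M4): (M2 M3): 35×5 by 5×26 → 35×26, cost 35·5·26 = 4550; (M1 (M2 M3)): 30×35 by 35×26 → 30×26, cost 30·35·26 = 27300; cumulative 31850; ((M1 (M2 M3)) M4): 30×26 by 26×11 → 30×11, cost 30·26·11 = 8580; cumulative 40430. Total 40430.
Difference: |8330 − 40430| = 32100.

32100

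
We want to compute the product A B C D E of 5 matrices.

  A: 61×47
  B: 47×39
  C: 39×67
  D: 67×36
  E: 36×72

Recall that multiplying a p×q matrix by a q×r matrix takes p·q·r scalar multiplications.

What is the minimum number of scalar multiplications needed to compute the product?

421380

Adjacent pairs: AB = 61·47·39 = 111813; BC = 47·39·67 = 122811; CD = 39·67·36 = 94068; DE = 67·36·72 = 173664.
Length 3: A..C: k=1: 0+122811+61·47·67=314900; k=2: 111813+0+61·39·67=271206 → min 271206 | B..D: k=2: 0+94068+47·39·36=160056; k=3: 122811+0+47·67·36=236175 → min 160056 | C..E: k=3: 0+173664+39·67·72=361800; k=4: 94068+0+39·36·72=195156 → min 195156.
Length 4: A..D: k=1: 0+160056+61·47·36=263268; k=2: 111813+94068+61·39·36=291525; k=3: 271206+0+61·67·36=418338 → min 263268 | B..E: k=2: 0+195156+47·39·72=327132; k=3: 122811+173664+47·67·72=523203; k=4: 160056+0+47·36·72=281880 → min 281880.
Length 5: A..E: k=1: 0+281880+61·47·72=488304; k=2: 111813+195156+61·39·72=478257; k=3: 271206+173664+61·67·72=739134; k=4: 263268+0+61·36·72=421380 → min 421380.
Optimal order: ((A (B (C D))) E) with cost 421380.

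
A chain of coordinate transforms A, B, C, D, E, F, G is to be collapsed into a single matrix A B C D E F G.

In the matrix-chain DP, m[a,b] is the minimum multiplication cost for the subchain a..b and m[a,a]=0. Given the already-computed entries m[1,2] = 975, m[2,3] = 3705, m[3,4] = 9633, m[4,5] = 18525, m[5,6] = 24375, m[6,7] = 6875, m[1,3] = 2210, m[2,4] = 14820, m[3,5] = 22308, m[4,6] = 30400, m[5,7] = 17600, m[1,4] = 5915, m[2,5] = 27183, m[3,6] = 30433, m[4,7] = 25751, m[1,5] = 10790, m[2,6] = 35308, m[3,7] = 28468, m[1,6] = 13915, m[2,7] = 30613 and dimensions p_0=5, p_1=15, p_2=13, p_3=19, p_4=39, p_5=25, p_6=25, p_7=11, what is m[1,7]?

15290

m[1,7] = min over k∈[1,6] of m[1,k]+m[k+1,7]+p_{0}·p_k·p_{7}.
k=1: 0 + 30613 + 5·15·11 = 31438; k=2: 975 + 28468 + 5·13·11 = 30158; k=3: 2210 + 25751 + 5·19·11 = 29006; k=4: 5915 + 17600 + 5·39·11 = 25660; k=5: 10790 + 6875 + 5·25·11 = 19040; k=6: 13915 + 0 + 5·25·11 = 15290.
Minimum: 15290 at k=6.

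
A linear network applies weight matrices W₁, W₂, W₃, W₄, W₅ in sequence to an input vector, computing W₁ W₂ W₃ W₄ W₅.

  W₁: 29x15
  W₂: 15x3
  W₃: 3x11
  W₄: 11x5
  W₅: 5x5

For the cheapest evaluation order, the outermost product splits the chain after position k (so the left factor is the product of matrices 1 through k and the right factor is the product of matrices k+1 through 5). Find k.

Adjacent pairs: W₁W₂ = 29·15·3 = 1305; W₂W₃ = 15·3·11 = 495; W₃W₄ = 3·11·5 = 165; W₄W₅ = 11·5·5 = 275.
Length 3: W₁..W₃: k=1: 0+495+29·15·11=5280; k=2: 1305+0+29·3·11=2262 → min 2262 | W₂..W₄: k=2: 0+165+15·3·5=390; k=3: 495+0+15·11·5=1320 → min 390 | W₃..W₅: k=3: 0+275+3·11·5=440; k=4: 165+0+3·5·5=240 → min 240.
Length 4: W₁..W₄: k=1: 0+390+29·15·5=2565; k=2: 1305+165+29·3·5=1905; k=3: 2262+0+29·11·5=3857 → min 1905 | W₂..W₅: k=2: 0+240+15·3·5=465; k=3: 495+275+15·11·5=1595; k=4: 390+0+15·5·5=765 → min 465.
Top-level splits: k=1: (W₁..W₁)·(W₂..W₅) → 0+465+29·15·5 = 2640; k=2: (W₁..W₂)·(W₃..W₅) → 1305+240+29·3·5 = 1980; k=3: (W₁..W₃)·(W₄..W₅) → 2262+275+29·11·5 = 4132; k=4: (W₁..W₄)·(W₅..W₅) → 1905+0+29·5·5 = 2630.
Best split is after W₂, i.e. k = 2.

2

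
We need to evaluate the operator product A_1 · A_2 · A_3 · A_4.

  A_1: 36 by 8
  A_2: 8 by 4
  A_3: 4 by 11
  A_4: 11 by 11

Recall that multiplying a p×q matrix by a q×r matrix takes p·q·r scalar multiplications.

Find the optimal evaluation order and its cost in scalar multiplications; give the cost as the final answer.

Adjacent pairs: A_1A_2 = 36·8·4 = 1152; A_2A_3 = 8·4·11 = 352; A_3A_4 = 4·11·11 = 484.
Length 3: A_1..A_3: k=1: 0+352+36·8·11=3520; k=2: 1152+0+36·4·11=2736 → min 2736 | A_2..A_4: k=2: 0+484+8·4·11=836; k=3: 352+0+8·11·11=1320 → min 836.
Length 4: A_1..A_4: k=1: 0+836+36·8·11=4004; k=2: 1152+484+36·4·11=3220; k=3: 2736+0+36·11·11=7092 → min 3220.
Optimal parenthesization: ((A_1 · A_2) · (A_3 · A_4)) with cost 3220.

3220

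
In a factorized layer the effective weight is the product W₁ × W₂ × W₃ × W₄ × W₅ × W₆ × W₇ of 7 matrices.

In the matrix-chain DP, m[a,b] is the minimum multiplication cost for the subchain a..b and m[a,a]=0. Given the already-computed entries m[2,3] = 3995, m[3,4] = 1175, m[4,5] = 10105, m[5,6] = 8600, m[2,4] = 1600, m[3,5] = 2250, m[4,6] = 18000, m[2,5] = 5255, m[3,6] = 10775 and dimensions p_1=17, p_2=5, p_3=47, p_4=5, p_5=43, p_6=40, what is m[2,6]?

m[2,6] = min over k∈[2,5] of m[2,k]+m[k+1,6]+p_{1}·p_k·p_{6}.
k=2: 0 + 10775 + 17·5·40 = 14175; k=3: 3995 + 18000 + 17·47·40 = 53955; k=4: 1600 + 8600 + 17·5·40 = 13600; k=5: 5255 + 0 + 17·43·40 = 34495.
Minimum: 13600 at k=4.

13600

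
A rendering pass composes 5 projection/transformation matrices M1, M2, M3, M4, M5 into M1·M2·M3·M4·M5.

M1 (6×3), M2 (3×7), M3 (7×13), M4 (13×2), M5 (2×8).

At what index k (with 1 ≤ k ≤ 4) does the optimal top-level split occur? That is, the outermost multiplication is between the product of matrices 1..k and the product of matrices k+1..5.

Adjacent pairs: M1M2 = 6·3·7 = 126; M2M3 = 3·7·13 = 273; M3M4 = 7·13·2 = 182; M4M5 = 13·2·8 = 208.
Length 3: M1..M3: k=1: 0+273+6·3·13=507; k=2: 126+0+6·7·13=672 → min 507 | M2..M4: k=2: 0+182+3·7·2=224; k=3: 273+0+3·13·2=351 → min 224 | M3..M5: k=3: 0+208+7·13·8=936; k=4: 182+0+7·2·8=294 → min 294.
Length 4: M1..M4: k=1: 0+224+6·3·2=260; k=2: 126+182+6·7·2=392; k=3: 507+0+6·13·2=663 → min 260 | M2..M5: k=2: 0+294+3·7·8=462; k=3: 273+208+3·13·8=793; k=4: 224+0+3·2·8=272 → min 272.
Top-level splits: k=1: (M1..M1)·(M2..M5) → 0+272+6·3·8 = 416; k=2: (M1..M2)·(M3..M5) → 126+294+6·7·8 = 756; k=3: (M1..M3)·(M4..M5) → 507+208+6·13·8 = 1339; k=4: (M1..M4)·(M5..M5) → 260+0+6·2·8 = 356.
Best split is after M4, i.e. k = 4.

4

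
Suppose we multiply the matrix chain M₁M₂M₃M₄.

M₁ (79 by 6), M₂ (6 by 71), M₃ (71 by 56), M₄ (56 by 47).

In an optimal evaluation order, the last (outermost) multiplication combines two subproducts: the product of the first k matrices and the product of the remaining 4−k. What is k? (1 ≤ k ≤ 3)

Adjacent pairs: M₁M₂ = 79·6·71 = 33654; M₂M₃ = 6·71·56 = 23856; M₃M₄ = 71·56·47 = 186872.
Length 3: M₁..M₃: k=1: 0+23856+79·6·56=50400; k=2: 33654+0+79·71·56=347758 → min 50400 | M₂..M₄: k=2: 0+186872+6·71·47=206894; k=3: 23856+0+6·56·47=39648 → min 39648.
Top-level splits: k=1: (M₁..M₁)·(M₂..M₄) → 0+39648+79·6·47 = 61926; k=2: (M₁..M₂)·(M₃..M₄) → 33654+186872+79·71·47 = 484149; k=3: (M₁..M₃)·(M₄..M₄) → 50400+0+79·56·47 = 258328.
Best split is after M₁, i.e. k = 1.

1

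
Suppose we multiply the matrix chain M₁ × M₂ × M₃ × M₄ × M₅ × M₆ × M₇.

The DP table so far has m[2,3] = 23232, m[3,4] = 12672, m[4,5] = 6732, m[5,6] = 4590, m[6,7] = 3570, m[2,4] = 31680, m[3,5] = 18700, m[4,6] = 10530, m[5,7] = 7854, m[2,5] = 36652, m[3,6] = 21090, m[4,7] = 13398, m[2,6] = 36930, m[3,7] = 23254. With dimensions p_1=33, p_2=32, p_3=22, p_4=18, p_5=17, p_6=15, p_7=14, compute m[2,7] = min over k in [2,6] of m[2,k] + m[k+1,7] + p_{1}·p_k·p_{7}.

m[2,7] = min over k∈[2,6] of m[2,k]+m[k+1,7]+p_{1}·p_k·p_{7}.
k=2: 0 + 23254 + 33·32·14 = 38038; k=3: 23232 + 13398 + 33·22·14 = 46794; k=4: 31680 + 7854 + 33·18·14 = 47850; k=5: 36652 + 3570 + 33·17·14 = 48076; k=6: 36930 + 0 + 33·15·14 = 43860.
Minimum: 38038 at k=2.

38038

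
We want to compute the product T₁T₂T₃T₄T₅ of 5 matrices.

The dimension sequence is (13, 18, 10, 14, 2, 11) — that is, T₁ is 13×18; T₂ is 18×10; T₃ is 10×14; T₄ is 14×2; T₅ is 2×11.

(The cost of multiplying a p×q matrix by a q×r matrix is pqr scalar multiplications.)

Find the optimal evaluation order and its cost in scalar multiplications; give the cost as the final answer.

1394

Adjacent pairs: T₁T₂ = 13·18·10 = 2340; T₂T₃ = 18·10·14 = 2520; T₃T₄ = 10·14·2 = 280; T₄T₅ = 14·2·11 = 308.
Length 3: T₁..T₃: k=1: 0+2520+13·18·14=5796; k=2: 2340+0+13·10·14=4160 → min 4160 | T₂..T₄: k=2: 0+280+18·10·2=640; k=3: 2520+0+18·14·2=3024 → min 640 | T₃..T₅: k=3: 0+308+10·14·11=1848; k=4: 280+0+10·2·11=500 → min 500.
Length 4: T₁..T₄: k=1: 0+640+13·18·2=1108; k=2: 2340+280+13·10·2=2880; k=3: 4160+0+13·14·2=4524 → min 1108 | T₂..T₅: k=2: 0+500+18·10·11=2480; k=3: 2520+308+18·14·11=5600; k=4: 640+0+18·2·11=1036 → min 1036.
Length 5: T₁..T₅: k=1: 0+1036+13·18·11=3610; k=2: 2340+500+13·10·11=4270; k=3: 4160+308+13·14·11=6470; k=4: 1108+0+13·2·11=1394 → min 1394.
Optimal parenthesization: ((T₁(T₂(T₃T₄)))T₅) with cost 1394.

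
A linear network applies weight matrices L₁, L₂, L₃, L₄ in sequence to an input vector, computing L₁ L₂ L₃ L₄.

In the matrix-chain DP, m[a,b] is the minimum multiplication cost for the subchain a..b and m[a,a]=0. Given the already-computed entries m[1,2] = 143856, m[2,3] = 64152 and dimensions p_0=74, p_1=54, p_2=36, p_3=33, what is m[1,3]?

196020

m[1,3] = min over k∈[1,2] of m[1,k]+m[k+1,3]+p_{0}·p_k·p_{3}.
k=1: 0 + 64152 + 74·54·33 = 196020; k=2: 143856 + 0 + 74·36·33 = 231768.
Minimum: 196020 at k=1.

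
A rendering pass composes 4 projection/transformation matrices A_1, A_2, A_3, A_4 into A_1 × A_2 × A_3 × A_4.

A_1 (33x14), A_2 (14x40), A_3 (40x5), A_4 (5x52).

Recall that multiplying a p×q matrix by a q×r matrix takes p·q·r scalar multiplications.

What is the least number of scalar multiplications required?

Adjacent pairs: A_1A_2 = 33·14·40 = 18480; A_2A_3 = 14·40·5 = 2800; A_3A_4 = 40·5·52 = 10400.
Length 3: A_1..A_3: k=1: 0+2800+33·14·5=5110; k=2: 18480+0+33·40·5=25080 → min 5110 | A_2..A_4: k=2: 0+10400+14·40·52=39520; k=3: 2800+0+14·5·52=6440 → min 6440.
Length 4: A_1..A_4: k=1: 0+6440+33·14·52=30464; k=2: 18480+10400+33·40·52=97520; k=3: 5110+0+33·5·52=13690 → min 13690.
Optimal order: ((A_1 × (A_2 × A_3)) × A_4) with cost 13690.

13690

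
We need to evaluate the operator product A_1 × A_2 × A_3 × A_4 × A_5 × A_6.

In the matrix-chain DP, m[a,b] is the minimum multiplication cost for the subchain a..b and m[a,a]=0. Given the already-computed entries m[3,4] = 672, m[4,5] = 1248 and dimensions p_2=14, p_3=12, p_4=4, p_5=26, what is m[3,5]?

2128

m[3,5] = min over k∈[3,4] of m[3,k]+m[k+1,5]+p_{2}·p_k·p_{5}.
k=3: 0 + 1248 + 14·12·26 = 5616; k=4: 672 + 0 + 14·4·26 = 2128.
Minimum: 2128 at k=4.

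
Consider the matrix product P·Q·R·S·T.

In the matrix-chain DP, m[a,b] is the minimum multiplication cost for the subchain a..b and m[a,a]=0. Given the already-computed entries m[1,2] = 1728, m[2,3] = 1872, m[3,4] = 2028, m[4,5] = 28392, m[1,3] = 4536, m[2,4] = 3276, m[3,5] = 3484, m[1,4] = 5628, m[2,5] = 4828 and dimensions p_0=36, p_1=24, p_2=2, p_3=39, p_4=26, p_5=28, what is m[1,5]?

m[1,5] = min over k∈[1,4] of m[1,k]+m[k+1,5]+p_{0}·p_k·p_{5}.
k=1: 0 + 4828 + 36·24·28 = 29020; k=2: 1728 + 3484 + 36·2·28 = 7228; k=3: 4536 + 28392 + 36·39·28 = 72240; k=4: 5628 + 0 + 36·26·28 = 31836.
Minimum: 7228 at k=2.

7228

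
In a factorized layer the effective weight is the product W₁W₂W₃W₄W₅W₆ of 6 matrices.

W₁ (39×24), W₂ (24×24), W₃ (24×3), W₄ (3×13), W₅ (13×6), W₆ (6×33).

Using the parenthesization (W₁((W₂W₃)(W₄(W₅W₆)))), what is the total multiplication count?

(W₂W₃): 24×24 by 24×3 → 24×3, cost 24·24·3 = 1728
(W₅W₆): 13×6 by 6×33 → 13×33, cost 13·6·33 = 2574
(W₄(W₅W₆)): 3×13 by 13×33 → 3×33, cost 3·13·33 = 1287; cumulative 3861
((W₂W₃)(W₄(W₅W₆))): 24×3 by 3×33 → 24×33, cost 24·3·33 = 2376; cumulative 7965
(W₁((W₂W₃)(W₄(W₅W₆)))): 39×24 by 24×33 → 39×33, cost 39·24·33 = 30888; cumulative 38853
Total: 38853 scalar multiplications.

38853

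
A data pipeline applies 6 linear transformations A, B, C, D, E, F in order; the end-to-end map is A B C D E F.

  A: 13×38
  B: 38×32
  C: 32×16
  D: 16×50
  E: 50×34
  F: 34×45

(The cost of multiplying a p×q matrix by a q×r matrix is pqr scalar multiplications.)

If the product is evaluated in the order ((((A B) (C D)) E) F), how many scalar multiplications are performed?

(A B): 13×38 by 38×32 → 13×32, cost 13·38·32 = 15808
(C D): 32×16 by 16×50 → 32×50, cost 32·16·50 = 25600
((A B) (C D)): 13×32 by 32×50 → 13×50, cost 13·32·50 = 20800; cumulative 62208
(((A B) (C D)) E): 13×50 by 50×34 → 13×34, cost 13·50·34 = 22100; cumulative 84308
((((A B) (C D)) E) F): 13×34 by 34×45 → 13×45, cost 13·34·45 = 19890; cumulative 104198
Total: 104198 scalar multiplications.

104198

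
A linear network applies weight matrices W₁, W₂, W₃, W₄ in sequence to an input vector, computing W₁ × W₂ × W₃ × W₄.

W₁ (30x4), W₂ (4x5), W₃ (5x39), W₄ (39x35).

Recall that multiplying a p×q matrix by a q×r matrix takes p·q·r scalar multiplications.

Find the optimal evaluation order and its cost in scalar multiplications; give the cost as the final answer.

10440

Adjacent pairs: W₁W₂ = 30·4·5 = 600; W₂W₃ = 4·5·39 = 780; W₃W₄ = 5·39·35 = 6825.
Length 3: W₁..W₃: k=1: 0+780+30·4·39=5460; k=2: 600+0+30·5·39=6450 → min 5460 | W₂..W₄: k=2: 0+6825+4·5·35=7525; k=3: 780+0+4·39·35=6240 → min 6240.
Length 4: W₁..W₄: k=1: 0+6240+30·4·35=10440; k=2: 600+6825+30·5·35=12675; k=3: 5460+0+30·39·35=46410 → min 10440.
Optimal parenthesization: (W₁ × ((W₂ × W₃) × W₄)) with cost 10440.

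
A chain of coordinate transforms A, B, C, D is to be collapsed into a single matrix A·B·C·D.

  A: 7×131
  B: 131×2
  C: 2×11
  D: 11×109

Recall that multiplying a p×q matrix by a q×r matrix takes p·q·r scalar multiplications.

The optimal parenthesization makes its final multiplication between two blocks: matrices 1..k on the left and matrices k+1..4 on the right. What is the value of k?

2

Adjacent pairs: AB = 7·131·2 = 1834; BC = 131·2·11 = 2882; CD = 2·11·109 = 2398.
Length 3: A..C: k=1: 0+2882+7·131·11=12969; k=2: 1834+0+7·2·11=1988 → min 1988 | B..D: k=2: 0+2398+131·2·109=30956; k=3: 2882+0+131·11·109=159951 → min 30956.
Top-level splits: k=1: (A..A)·(B..D) → 0+30956+7·131·109 = 130909; k=2: (A..B)·(C..D) → 1834+2398+7·2·109 = 5758; k=3: (A..C)·(D..D) → 1988+0+7·11·109 = 10381.
Best split is after B, i.e. k = 2.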